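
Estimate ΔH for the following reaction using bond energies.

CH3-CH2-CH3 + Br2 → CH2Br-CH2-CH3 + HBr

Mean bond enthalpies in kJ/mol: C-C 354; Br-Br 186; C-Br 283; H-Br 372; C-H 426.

ΔH ≈ −43 kJ

Bonds broken (reactants):
  Br-Br: 1 × 186 = 186
  C-C: 2 × 354 = 708
  C-H: 8 × 426 = 3408
  Σ(broken) = 4302 kJ
Bonds formed (products):
  C-Br: 1 × 283 = 283
  C-C: 2 × 354 = 708
  C-H: 7 × 426 = 2982
  H-Br: 1 × 372 = 372
  Σ(formed) = 4345 kJ
ΔH = Σ(broken) − Σ(formed) = 4302 − 4345 = −43 kJ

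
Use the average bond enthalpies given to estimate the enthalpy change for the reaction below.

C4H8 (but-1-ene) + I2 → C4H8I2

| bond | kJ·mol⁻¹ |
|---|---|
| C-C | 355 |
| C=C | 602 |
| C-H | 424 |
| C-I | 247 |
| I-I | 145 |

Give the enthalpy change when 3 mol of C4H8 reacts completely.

ΔH = −306 kJ

Bonds broken (reactants):
  C-C: 2 × 355 = 710
  C-H: 8 × 424 = 3392
  C=C: 1 × 602 = 602
  I-I: 1 × 145 = 145
  Σ(broken) = 4849 kJ
Bonds formed (products):
  C-C: 3 × 355 = 1065
  C-H: 8 × 424 = 3392
  C-I: 2 × 247 = 494
  Σ(formed) = 4951 kJ
ΔH = Σ(broken) − Σ(formed) = 4849 − 4951 = −102 kJ
For 3× the reaction as written: 3 × (−102) = −306 kJ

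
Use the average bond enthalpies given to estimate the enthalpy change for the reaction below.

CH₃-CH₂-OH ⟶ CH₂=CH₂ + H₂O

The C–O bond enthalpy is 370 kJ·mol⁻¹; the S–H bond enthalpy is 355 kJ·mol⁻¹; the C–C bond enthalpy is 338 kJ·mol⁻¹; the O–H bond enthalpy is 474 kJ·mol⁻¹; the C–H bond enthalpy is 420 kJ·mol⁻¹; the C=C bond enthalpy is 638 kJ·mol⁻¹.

ΔH ≈ +16 kJ

Bonds broken (reactants):
  C–C: 1 × 338 = 338
  C–H: 5 × 420 = 2100
  C–O: 1 × 370 = 370
  O–H: 1 × 474 = 474
  Σ(broken) = 3282 kJ
Bonds formed (products):
  C–H: 4 × 420 = 1680
  C=C: 1 × 638 = 638
  O–H: 2 × 474 = 948
  Σ(formed) = 3266 kJ
ΔH = Σ(broken) − Σ(formed) = 3282 − 3266 = +16 kJ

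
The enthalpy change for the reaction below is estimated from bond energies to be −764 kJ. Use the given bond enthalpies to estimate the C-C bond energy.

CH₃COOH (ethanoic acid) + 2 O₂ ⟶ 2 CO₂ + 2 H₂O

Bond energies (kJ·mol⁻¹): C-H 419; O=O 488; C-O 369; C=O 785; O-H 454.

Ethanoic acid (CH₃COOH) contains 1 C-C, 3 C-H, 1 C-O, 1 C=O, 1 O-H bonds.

Let D be the C-C bond energy.
Σ(broken) = 1×D + 3×419 + 1×369 + 1×785 + 1×454 + 2×488 = 3841 + D
Σ(formed) = 4×785 + 4×454 = 4956
ΔH = Σ(broken) − Σ(formed) = (3841 + D) − (4956) = −1115 + D
Setting this equal to −764 kJ gives D = 351 kJ/mol.

D(C-C) ≈ 351 kJ/mol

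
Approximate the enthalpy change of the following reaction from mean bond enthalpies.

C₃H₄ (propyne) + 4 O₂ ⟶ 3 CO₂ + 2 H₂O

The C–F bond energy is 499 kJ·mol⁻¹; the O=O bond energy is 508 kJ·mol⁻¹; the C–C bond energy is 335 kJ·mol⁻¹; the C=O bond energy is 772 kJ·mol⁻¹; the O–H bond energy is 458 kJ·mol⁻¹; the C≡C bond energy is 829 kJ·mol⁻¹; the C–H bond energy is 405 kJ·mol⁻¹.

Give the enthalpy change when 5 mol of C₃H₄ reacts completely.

ΔH = −8240 kJ

Bonds broken (reactants):
  C≡C: 1 × 829 = 829
  C–C: 1 × 335 = 335
  C–H: 4 × 405 = 1620
  O=O: 4 × 508 = 2032
  Σ(broken) = 4816 kJ
Bonds formed (products):
  C=O: 6 × 772 = 4632
  O–H: 4 × 458 = 1832
  Σ(formed) = 6464 kJ
ΔH = Σ(broken) − Σ(formed) = 4816 − 6464 = −1648 kJ
For 5× the reaction as written: 5 × (−1648) = −8240 kJ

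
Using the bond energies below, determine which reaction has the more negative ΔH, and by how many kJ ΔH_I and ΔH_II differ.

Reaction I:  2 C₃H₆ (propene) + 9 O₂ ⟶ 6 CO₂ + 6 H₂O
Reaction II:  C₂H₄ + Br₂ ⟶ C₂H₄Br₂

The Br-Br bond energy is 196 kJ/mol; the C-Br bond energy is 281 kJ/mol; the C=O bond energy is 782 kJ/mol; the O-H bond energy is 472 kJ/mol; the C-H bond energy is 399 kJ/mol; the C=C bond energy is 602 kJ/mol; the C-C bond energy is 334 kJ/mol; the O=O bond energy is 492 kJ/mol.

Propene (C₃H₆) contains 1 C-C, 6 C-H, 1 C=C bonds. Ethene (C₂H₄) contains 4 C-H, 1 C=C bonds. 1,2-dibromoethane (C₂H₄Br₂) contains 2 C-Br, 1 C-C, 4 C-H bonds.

Reaction I, by 3862 kJ

Reaction I:
  Bonds broken (reactants):
    C-C: 2 × 334 = 668
    C-H: 12 × 399 = 4788
    C=C: 2 × 602 = 1204
    O=O: 9 × 492 = 4428
    Σ(broken) = 11088 kJ
  Bonds formed (products):
    C=O: 12 × 782 = 9384
    O-H: 12 × 472 = 5664
    Σ(formed) = 15048 kJ
  ΔH_I = 11088 − 15048 = −3960 kJ
Reaction II:
  Bonds broken (reactants):
    Br-Br: 1 × 196 = 196
    C-H: 4 × 399 = 1596
    C=C: 1 × 602 = 602
    Σ(broken) = 2394 kJ
  Bonds formed (products):
    C-Br: 2 × 281 = 562
    C-C: 1 × 334 = 334
    C-H: 4 × 399 = 1596
    Σ(formed) = 2492 kJ
  ΔH_II = 2394 − 2492 = −98 kJ
ΔH_I − ΔH_II = −3862 kJ, so reaction I has the more negative ΔH; |ΔH_I − ΔH_II| = 3862 kJ.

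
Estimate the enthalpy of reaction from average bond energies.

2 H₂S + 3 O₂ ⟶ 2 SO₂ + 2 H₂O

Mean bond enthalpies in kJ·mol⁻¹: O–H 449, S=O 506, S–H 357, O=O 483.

Bonds broken (reactants):
  O=O: 3 × 483 = 1449
  S–H: 4 × 357 = 1428
  Σ(broken) = 2877 kJ
Bonds formed (products):
  O–H: 4 × 449 = 1796
  S=O: 4 × 506 = 2024
  Σ(formed) = 3820 kJ
ΔH = Σ(broken) − Σ(formed) = 2877 − 3820 = −943 kJ

ΔH ≈ −943 kJ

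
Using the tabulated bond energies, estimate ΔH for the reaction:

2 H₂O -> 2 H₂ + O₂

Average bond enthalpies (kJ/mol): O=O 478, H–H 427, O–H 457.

Bonds broken (reactants):
  O–H: 4 × 457 = 1828
  Σ(broken) = 1828 kJ
Bonds formed (products):
  H–H: 2 × 427 = 854
  O=O: 1 × 478 = 478
  Σ(formed) = 1332 kJ
ΔH = Σ(broken) − Σ(formed) = 1828 − 1332 = +496 kJ

ΔH ≈ +496 kJ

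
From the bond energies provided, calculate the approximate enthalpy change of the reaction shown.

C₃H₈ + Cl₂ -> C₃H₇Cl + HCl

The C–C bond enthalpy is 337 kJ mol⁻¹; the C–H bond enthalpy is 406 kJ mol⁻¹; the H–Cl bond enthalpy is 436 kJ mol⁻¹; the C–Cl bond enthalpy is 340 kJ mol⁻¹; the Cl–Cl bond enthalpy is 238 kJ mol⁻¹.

Bonds broken (reactants):
  C–C: 2 × 337 = 674
  C–H: 8 × 406 = 3248
  Cl–Cl: 1 × 238 = 238
  Σ(broken) = 4160 kJ
Bonds formed (products):
  C–C: 2 × 337 = 674
  C–Cl: 1 × 340 = 340
  C–H: 7 × 406 = 2842
  H–Cl: 1 × 436 = 436
  Σ(formed) = 4292 kJ
ΔH = Σ(broken) − Σ(formed) = 4160 − 4292 = −132 kJ

ΔH ≈ −132 kJ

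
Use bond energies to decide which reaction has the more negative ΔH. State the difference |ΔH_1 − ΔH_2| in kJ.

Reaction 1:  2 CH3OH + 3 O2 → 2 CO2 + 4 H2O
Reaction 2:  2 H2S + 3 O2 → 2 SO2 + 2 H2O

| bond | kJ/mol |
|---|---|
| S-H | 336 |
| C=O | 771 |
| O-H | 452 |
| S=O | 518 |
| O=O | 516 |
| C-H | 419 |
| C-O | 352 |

Reaction 1:
  Bonds broken (reactants):
    C-H: 6 × 419 = 2514
    C-O: 2 × 352 = 704
    O-H: 2 × 452 = 904
    O=O: 3 × 516 = 1548
    Σ(broken) = 5670 kJ
  Bonds formed (products):
    C=O: 4 × 771 = 3084
    O-H: 8 × 452 = 3616
    Σ(formed) = 6700 kJ
  ΔH_1 = 5670 − 6700 = −1030 kJ
Reaction 2:
  Bonds broken (reactants):
    O=O: 3 × 516 = 1548
    S-H: 4 × 336 = 1344
    Σ(broken) = 2892 kJ
  Bonds formed (products):
    O-H: 4 × 452 = 1808
    S=O: 4 × 518 = 2072
    Σ(formed) = 3880 kJ
  ΔH_2 = 2892 − 3880 = −988 kJ
ΔH_1 − ΔH_2 = −42 kJ, so reaction 1 has the more negative ΔH; |ΔH_1 − ΔH_2| = 42 kJ.

Reaction 1, by 42 kJ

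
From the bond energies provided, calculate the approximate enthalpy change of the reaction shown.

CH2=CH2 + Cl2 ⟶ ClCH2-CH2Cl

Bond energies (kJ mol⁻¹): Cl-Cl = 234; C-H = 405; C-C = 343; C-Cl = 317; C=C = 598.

ΔH ≈ −145 kJ

Bonds broken (reactants):
  C-H: 4 × 405 = 1620
  C=C: 1 × 598 = 598
  Cl-Cl: 1 × 234 = 234
  Σ(broken) = 2452 kJ
Bonds formed (products):
  C-C: 1 × 343 = 343
  C-Cl: 2 × 317 = 634
  C-H: 4 × 405 = 1620
  Σ(formed) = 2597 kJ
ΔH = Σ(broken) − Σ(formed) = 2452 − 2597 = −145 kJ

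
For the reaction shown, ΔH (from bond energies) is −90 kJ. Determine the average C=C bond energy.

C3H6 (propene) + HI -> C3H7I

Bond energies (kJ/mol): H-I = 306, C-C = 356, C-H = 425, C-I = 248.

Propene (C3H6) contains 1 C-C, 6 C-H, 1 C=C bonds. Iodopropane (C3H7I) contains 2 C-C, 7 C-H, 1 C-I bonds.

D(C=C) ≈ 633 kJ/mol

Let D be the C=C bond energy.
Σ(broken) = 1×356 + 6×425 + 1×D + 1×306 = 3212 + D
Σ(formed) = 2×356 + 7×425 + 1×248 = 3935
ΔH = Σ(broken) − Σ(formed) = (3212 + D) − (3935) = −723 + D
Setting this equal to −90 kJ gives D = 633 kJ/mol.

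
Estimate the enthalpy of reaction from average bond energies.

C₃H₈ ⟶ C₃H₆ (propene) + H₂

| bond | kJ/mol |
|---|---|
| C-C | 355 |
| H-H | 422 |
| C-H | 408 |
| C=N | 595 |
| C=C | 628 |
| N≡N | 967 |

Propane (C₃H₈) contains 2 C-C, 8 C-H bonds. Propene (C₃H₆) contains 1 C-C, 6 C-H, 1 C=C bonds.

Bonds broken (reactants):
  C-C: 2 × 355 = 710
  C-H: 8 × 408 = 3264
  Σ(broken) = 3974 kJ
Bonds formed (products):
  C-C: 1 × 355 = 355
  C-H: 6 × 408 = 2448
  C=C: 1 × 628 = 628
  H-H: 1 × 422 = 422
  Σ(formed) = 3853 kJ
ΔH = Σ(broken) − Σ(formed) = 3974 − 3853 = +121 kJ

ΔH ≈ +121 kJ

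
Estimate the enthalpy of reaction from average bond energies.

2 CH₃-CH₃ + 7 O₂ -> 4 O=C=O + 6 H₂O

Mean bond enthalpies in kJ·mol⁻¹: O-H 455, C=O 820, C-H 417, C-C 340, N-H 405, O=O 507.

Bonds broken (reactants):
  C-C: 2 × 340 = 680
  C-H: 12 × 417 = 5004
  O=O: 7 × 507 = 3549
  Σ(broken) = 9233 kJ
Bonds formed (products):
  C=O: 8 × 820 = 6560
  O-H: 12 × 455 = 5460
  Σ(formed) = 12020 kJ
ΔH = Σ(broken) − Σ(formed) = 9233 − 12020 = −2787 kJ

ΔH ≈ −2787 kJ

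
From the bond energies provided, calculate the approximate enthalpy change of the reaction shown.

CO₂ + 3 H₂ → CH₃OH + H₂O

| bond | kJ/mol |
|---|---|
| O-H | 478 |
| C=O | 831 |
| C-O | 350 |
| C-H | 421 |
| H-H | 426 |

ΔH ≈ −107 kJ

Bonds broken (reactants):
  C=O: 2 × 831 = 1662
  H-H: 3 × 426 = 1278
  Σ(broken) = 2940 kJ
Bonds formed (products):
  C-H: 3 × 421 = 1263
  C-O: 1 × 350 = 350
  O-H: 3 × 478 = 1434
  Σ(formed) = 3047 kJ
ΔH = Σ(broken) − Σ(formed) = 2940 − 3047 = −107 kJ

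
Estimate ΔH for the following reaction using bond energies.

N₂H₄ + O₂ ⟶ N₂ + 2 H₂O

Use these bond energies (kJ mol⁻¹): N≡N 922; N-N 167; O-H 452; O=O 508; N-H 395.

ΔH ≈ −475 kJ

Bonds broken (reactants):
  N-H: 4 × 395 = 1580
  N-N: 1 × 167 = 167
  O=O: 1 × 508 = 508
  Σ(broken) = 2255 kJ
Bonds formed (products):
  N≡N: 1 × 922 = 922
  O-H: 4 × 452 = 1808
  Σ(formed) = 2730 kJ
ΔH = Σ(broken) − Σ(formed) = 2255 − 2730 = −475 kJ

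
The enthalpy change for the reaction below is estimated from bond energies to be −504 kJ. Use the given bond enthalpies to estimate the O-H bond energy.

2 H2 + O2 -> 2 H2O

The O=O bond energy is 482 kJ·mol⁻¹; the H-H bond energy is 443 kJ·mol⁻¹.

Let D be the O-H bond energy.
Σ(broken) = 2×443 + 1×482 = 1368
Σ(formed) = 4×D = 4D
ΔH = Σ(broken) − Σ(formed) = (1368) − (4D) = +1368 − 4D
Setting this equal to −504 kJ gives 4D = 1872, so D = 468 kJ/mol.

D(O-H) ≈ 468 kJ/mol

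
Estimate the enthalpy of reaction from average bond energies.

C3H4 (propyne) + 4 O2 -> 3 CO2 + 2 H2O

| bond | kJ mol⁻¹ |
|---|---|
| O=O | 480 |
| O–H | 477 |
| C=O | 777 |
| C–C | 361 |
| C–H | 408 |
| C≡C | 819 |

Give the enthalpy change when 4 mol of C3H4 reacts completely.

Bonds broken (reactants):
  C≡C: 1 × 819 = 819
  C–C: 1 × 361 = 361
  C–H: 4 × 408 = 1632
  O=O: 4 × 480 = 1920
  Σ(broken) = 4732 kJ
Bonds formed (products):
  C=O: 6 × 777 = 4662
  O–H: 4 × 477 = 1908
  Σ(formed) = 6570 kJ
ΔH = Σ(broken) − Σ(formed) = 4732 − 6570 = −1838 kJ
For 4× the reaction as written: 4 × (−1838) = −7352 kJ

ΔH = −7352 kJ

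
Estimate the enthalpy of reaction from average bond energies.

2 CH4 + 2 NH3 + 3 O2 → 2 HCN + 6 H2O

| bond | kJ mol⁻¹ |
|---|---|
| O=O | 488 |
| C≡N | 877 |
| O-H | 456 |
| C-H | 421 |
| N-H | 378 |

ΔH ≈ −968 kJ

Bonds broken (reactants):
  C-H: 8 × 421 = 3368
  N-H: 6 × 378 = 2268
  O=O: 3 × 488 = 1464
  Σ(broken) = 7100 kJ
Bonds formed (products):
  C≡N: 2 × 877 = 1754
  C-H: 2 × 421 = 842
  O-H: 12 × 456 = 5472
  Σ(formed) = 8068 kJ
ΔH = Σ(broken) − Σ(formed) = 7100 − 8068 = −968 kJ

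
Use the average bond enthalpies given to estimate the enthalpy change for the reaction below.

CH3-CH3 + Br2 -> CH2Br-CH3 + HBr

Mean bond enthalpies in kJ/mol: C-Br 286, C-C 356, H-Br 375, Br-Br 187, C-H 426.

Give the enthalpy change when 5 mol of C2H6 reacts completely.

ΔH = −240 kJ

Bonds broken (reactants):
  Br-Br: 1 × 187 = 187
  C-C: 1 × 356 = 356
  C-H: 6 × 426 = 2556
  Σ(broken) = 3099 kJ
Bonds formed (products):
  C-Br: 1 × 286 = 286
  C-C: 1 × 356 = 356
  C-H: 5 × 426 = 2130
  H-Br: 1 × 375 = 375
  Σ(formed) = 3147 kJ
ΔH = Σ(broken) − Σ(formed) = 3099 − 3147 = −48 kJ
For 5× the reaction as written: 5 × (−48) = −240 kJ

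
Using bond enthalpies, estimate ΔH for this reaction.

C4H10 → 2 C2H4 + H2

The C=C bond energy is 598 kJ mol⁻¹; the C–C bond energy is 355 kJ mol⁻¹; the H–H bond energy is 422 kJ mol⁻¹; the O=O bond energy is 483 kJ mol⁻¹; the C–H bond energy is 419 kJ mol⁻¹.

Bonds broken (reactants):
  C–C: 3 × 355 = 1065
  C–H: 10 × 419 = 4190
  Σ(broken) = 5255 kJ
Bonds formed (products):
  C–H: 8 × 419 = 3352
  C=C: 2 × 598 = 1196
  H–H: 1 × 422 = 422
  Σ(formed) = 4970 kJ
ΔH = Σ(broken) − Σ(formed) = 5255 − 4970 = +285 kJ

ΔH ≈ +285 kJ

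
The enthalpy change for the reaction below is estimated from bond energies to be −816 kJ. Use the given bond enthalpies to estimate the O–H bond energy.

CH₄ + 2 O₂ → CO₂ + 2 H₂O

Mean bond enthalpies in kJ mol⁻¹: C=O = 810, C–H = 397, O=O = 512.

D(O–H) ≈ 452 kJ/mol

Let D be the O–H bond energy.
Σ(broken) = 4×397 + 2×512 = 2612
Σ(formed) = 2×810 + 4×D = 1620 + 4D
ΔH = Σ(broken) − Σ(formed) = (2612) − (1620 + 4D) = +992 − 4D
Setting this equal to −816 kJ gives 4D = 1808, so D = 452 kJ/mol.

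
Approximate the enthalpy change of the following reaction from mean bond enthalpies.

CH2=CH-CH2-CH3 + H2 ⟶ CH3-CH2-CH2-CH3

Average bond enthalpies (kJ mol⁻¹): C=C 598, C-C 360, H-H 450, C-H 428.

ΔH ≈ −168 kJ

Bonds broken (reactants):
  C-C: 2 × 360 = 720
  C-H: 8 × 428 = 3424
  C=C: 1 × 598 = 598
  H-H: 1 × 450 = 450
  Σ(broken) = 5192 kJ
Bonds formed (products):
  C-C: 3 × 360 = 1080
  C-H: 10 × 428 = 4280
  Σ(formed) = 5360 kJ
ΔH = Σ(broken) − Σ(formed) = 5192 − 5360 = −168 kJ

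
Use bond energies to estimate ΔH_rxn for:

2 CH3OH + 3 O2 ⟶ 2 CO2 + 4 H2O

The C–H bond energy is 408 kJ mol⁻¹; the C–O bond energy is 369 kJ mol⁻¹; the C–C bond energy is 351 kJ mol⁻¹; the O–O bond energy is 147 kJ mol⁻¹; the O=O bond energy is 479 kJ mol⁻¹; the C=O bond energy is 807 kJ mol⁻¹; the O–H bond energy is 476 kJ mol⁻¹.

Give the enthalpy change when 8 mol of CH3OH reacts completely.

ΔH = −5844 kJ

Bonds broken (reactants):
  C–H: 6 × 408 = 2448
  C–O: 2 × 369 = 738
  O–H: 2 × 476 = 952
  O=O: 3 × 479 = 1437
  Σ(broken) = 5575 kJ
Bonds formed (products):
  C=O: 4 × 807 = 3228
  O–H: 8 × 476 = 3808
  Σ(formed) = 7036 kJ
ΔH = Σ(broken) − Σ(formed) = 5575 − 7036 = −1461 kJ
For 4× the reaction as written: 4 × (−1461) = −5844 kJ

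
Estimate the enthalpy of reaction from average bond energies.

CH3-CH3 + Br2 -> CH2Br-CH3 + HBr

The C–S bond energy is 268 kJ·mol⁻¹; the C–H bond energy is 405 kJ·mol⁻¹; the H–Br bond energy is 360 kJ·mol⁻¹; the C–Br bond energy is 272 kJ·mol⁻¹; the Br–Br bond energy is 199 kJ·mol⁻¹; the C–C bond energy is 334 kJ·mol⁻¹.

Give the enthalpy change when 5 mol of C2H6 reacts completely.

ΔH = −140 kJ

Bonds broken (reactants):
  Br–Br: 1 × 199 = 199
  C–C: 1 × 334 = 334
  C–H: 6 × 405 = 2430
  Σ(broken) = 2963 kJ
Bonds formed (products):
  C–Br: 1 × 272 = 272
  C–C: 1 × 334 = 334
  C–H: 5 × 405 = 2025
  H–Br: 1 × 360 = 360
  Σ(formed) = 2991 kJ
ΔH = Σ(broken) − Σ(formed) = 2963 − 2991 = −28 kJ
For 5× the reaction as written: 5 × (−28) = −140 kJ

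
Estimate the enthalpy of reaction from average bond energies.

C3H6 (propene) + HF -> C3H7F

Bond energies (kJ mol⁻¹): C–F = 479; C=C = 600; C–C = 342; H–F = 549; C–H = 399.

ΔH ≈ −71 kJ

Bonds broken (reactants):
  C–C: 1 × 342 = 342
  C–H: 6 × 399 = 2394
  C=C: 1 × 600 = 600
  H–F: 1 × 549 = 549
  Σ(broken) = 3885 kJ
Bonds formed (products):
  C–C: 2 × 342 = 684
  C–F: 1 × 479 = 479
  C–H: 7 × 399 = 2793
  Σ(formed) = 3956 kJ
ΔH = Σ(broken) − Σ(formed) = 3885 − 3956 = −71 kJ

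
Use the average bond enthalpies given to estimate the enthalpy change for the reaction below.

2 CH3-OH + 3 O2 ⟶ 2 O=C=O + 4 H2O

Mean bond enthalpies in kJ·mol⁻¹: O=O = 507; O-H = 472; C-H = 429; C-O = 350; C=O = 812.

ΔH ≈ −1285 kJ

Bonds broken (reactants):
  C-H: 6 × 429 = 2574
  C-O: 2 × 350 = 700
  O-H: 2 × 472 = 944
  O=O: 3 × 507 = 1521
  Σ(broken) = 5739 kJ
Bonds formed (products):
  C=O: 4 × 812 = 3248
  O-H: 8 × 472 = 3776
  Σ(formed) = 7024 kJ
ΔH = Σ(broken) − Σ(formed) = 5739 − 7024 = −1285 kJ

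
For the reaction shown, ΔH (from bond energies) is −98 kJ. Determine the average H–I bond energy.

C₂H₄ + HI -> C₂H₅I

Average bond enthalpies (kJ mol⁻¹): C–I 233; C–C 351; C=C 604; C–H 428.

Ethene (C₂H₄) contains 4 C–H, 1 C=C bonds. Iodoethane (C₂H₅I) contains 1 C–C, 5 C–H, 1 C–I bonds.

D(H–I) ≈ 310 kJ/mol

Let D be the H–I bond energy.
Σ(broken) = 4×428 + 1×604 + 1×D = 2316 + D
Σ(formed) = 1×351 + 5×428 + 1×233 = 2724
ΔH = Σ(broken) − Σ(formed) = (2316 + D) − (2724) = −408 + D
Setting this equal to −98 kJ gives D = 310 kJ/mol.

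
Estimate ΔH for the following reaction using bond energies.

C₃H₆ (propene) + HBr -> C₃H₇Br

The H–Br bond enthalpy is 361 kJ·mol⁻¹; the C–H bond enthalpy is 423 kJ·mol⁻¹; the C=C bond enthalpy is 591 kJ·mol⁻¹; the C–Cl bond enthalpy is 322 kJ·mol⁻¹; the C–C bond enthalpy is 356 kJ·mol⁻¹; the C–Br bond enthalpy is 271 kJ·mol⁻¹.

Bonds broken (reactants):
  C–C: 1 × 356 = 356
  C–H: 6 × 423 = 2538
  C=C: 1 × 591 = 591
  H–Br: 1 × 361 = 361
  Σ(broken) = 3846 kJ
Bonds formed (products):
  C–Br: 1 × 271 = 271
  C–C: 2 × 356 = 712
  C–H: 7 × 423 = 2961
  Σ(formed) = 3944 kJ
ΔH = Σ(broken) − Σ(formed) = 3846 − 3944 = −98 kJ

ΔH ≈ −98 kJ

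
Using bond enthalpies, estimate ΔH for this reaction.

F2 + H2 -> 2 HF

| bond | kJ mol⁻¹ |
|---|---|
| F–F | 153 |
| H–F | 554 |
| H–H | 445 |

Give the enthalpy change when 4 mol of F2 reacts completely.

Bonds broken (reactants):
  F–F: 1 × 153 = 153
  H–H: 1 × 445 = 445
  Σ(broken) = 598 kJ
Bonds formed (products):
  H–F: 2 × 554 = 1108
  Σ(formed) = 1108 kJ
ΔH = Σ(broken) − Σ(formed) = 598 − 1108 = −510 kJ
For 4× the reaction as written: 4 × (−510) = −2040 kJ

ΔH = −2040 kJ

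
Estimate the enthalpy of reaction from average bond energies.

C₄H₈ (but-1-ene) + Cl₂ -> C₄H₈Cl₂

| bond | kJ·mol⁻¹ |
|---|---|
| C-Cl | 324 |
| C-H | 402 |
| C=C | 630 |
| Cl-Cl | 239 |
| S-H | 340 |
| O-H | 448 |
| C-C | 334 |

Bonds broken (reactants):
  C-C: 2 × 334 = 668
  C-H: 8 × 402 = 3216
  C=C: 1 × 630 = 630
  Cl-Cl: 1 × 239 = 239
  Σ(broken) = 4753 kJ
Bonds formed (products):
  C-C: 3 × 334 = 1002
  C-Cl: 2 × 324 = 648
  C-H: 8 × 402 = 3216
  Σ(formed) = 4866 kJ
ΔH = Σ(broken) − Σ(formed) = 4753 − 4866 = −113 kJ

ΔH ≈ −113 kJ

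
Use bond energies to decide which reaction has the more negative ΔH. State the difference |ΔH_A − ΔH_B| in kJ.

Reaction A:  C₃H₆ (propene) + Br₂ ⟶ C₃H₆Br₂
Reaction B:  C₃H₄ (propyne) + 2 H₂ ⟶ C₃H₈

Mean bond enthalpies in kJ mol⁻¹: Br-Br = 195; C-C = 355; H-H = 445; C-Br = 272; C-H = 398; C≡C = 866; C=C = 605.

Reaction A:
  Bonds broken (reactants):
    Br-Br: 1 × 195 = 195
    C-C: 1 × 355 = 355
    C-H: 6 × 398 = 2388
    C=C: 1 × 605 = 605
    Σ(broken) = 3543 kJ
  Bonds formed (products):
    C-Br: 2 × 272 = 544
    C-C: 2 × 355 = 710
    C-H: 6 × 398 = 2388
    Σ(formed) = 3642 kJ
  ΔH_A = 3543 − 3642 = −99 kJ
Reaction B:
  Bonds broken (reactants):
    C≡C: 1 × 866 = 866
    C-C: 1 × 355 = 355
    C-H: 4 × 398 = 1592
    H-H: 2 × 445 = 890
    Σ(broken) = 3703 kJ
  Bonds formed (products):
    C-C: 2 × 355 = 710
    C-H: 8 × 398 = 3184
    Σ(formed) = 3894 kJ
  ΔH_B = 3703 − 3894 = −191 kJ
ΔH_A − ΔH_B = +92 kJ, so reaction B has the more negative ΔH; |ΔH_A − ΔH_B| = 92 kJ.

Reaction B, by 92 kJ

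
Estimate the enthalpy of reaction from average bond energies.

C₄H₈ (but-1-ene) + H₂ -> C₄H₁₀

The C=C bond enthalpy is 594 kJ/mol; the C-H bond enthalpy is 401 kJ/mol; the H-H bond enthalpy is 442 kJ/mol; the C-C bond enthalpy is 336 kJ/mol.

ΔH ≈ −102 kJ

Bonds broken (reactants):
  C-C: 2 × 336 = 672
  C-H: 8 × 401 = 3208
  C=C: 1 × 594 = 594
  H-H: 1 × 442 = 442
  Σ(broken) = 4916 kJ
Bonds formed (products):
  C-C: 3 × 336 = 1008
  C-H: 10 × 401 = 4010
  Σ(formed) = 5018 kJ
ΔH = Σ(broken) − Σ(formed) = 4916 − 5018 = −102 kJ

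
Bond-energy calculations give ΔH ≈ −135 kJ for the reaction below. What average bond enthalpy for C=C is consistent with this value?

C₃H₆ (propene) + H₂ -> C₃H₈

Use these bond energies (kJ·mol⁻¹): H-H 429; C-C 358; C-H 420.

Let D be the C=C bond energy.
Σ(broken) = 1×358 + 6×420 + 1×D + 1×429 = 3307 + D
Σ(formed) = 2×358 + 8×420 = 4076
ΔH = Σ(broken) − Σ(formed) = (3307 + D) − (4076) = −769 + D
Setting this equal to −135 kJ gives D = 634 kJ/mol.

D(C=C) ≈ 634 kJ/mol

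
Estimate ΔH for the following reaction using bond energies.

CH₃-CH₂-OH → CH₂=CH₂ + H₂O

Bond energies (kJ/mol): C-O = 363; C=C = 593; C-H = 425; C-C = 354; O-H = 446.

ΔH ≈ +103 kJ

Bonds broken (reactants):
  C-C: 1 × 354 = 354
  C-H: 5 × 425 = 2125
  C-O: 1 × 363 = 363
  O-H: 1 × 446 = 446
  Σ(broken) = 3288 kJ
Bonds formed (products):
  C-H: 4 × 425 = 1700
  C=C: 1 × 593 = 593
  O-H: 2 × 446 = 892
  Σ(formed) = 3185 kJ
ΔH = Σ(broken) − Σ(formed) = 3288 − 3185 = +103 kJ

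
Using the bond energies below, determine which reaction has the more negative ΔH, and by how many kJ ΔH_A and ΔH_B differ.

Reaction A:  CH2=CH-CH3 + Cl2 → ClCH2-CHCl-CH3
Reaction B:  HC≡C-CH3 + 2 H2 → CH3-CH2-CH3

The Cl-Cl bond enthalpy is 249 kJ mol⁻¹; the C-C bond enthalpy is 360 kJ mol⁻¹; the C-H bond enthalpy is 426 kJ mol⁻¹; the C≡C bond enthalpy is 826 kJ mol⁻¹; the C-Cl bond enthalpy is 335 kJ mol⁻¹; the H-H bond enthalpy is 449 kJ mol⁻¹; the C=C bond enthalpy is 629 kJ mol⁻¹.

Reaction B, by 188 kJ

Reaction A:
  Bonds broken (reactants):
    C-C: 1 × 360 = 360
    C-H: 6 × 426 = 2556
    C=C: 1 × 629 = 629
    Cl-Cl: 1 × 249 = 249
    Σ(broken) = 3794 kJ
  Bonds formed (products):
    C-C: 2 × 360 = 720
    C-Cl: 2 × 335 = 670
    C-H: 6 × 426 = 2556
    Σ(formed) = 3946 kJ
  ΔH_A = 3794 − 3946 = −152 kJ
Reaction B:
  Bonds broken (reactants):
    C≡C: 1 × 826 = 826
    C-C: 1 × 360 = 360
    C-H: 4 × 426 = 1704
    H-H: 2 × 449 = 898
    Σ(broken) = 3788 kJ
  Bonds formed (products):
    C-C: 2 × 360 = 720
    C-H: 8 × 426 = 3408
    Σ(formed) = 4128 kJ
  ΔH_B = 3788 − 4128 = −340 kJ
ΔH_A − ΔH_B = +188 kJ, so reaction B has the more negative ΔH; |ΔH_A − ΔH_B| = 188 kJ.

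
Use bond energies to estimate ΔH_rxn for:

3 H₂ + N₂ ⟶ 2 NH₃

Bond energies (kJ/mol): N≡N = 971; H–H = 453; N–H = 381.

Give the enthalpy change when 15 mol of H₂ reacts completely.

Bonds broken (reactants):
  H–H: 3 × 453 = 1359
  N≡N: 1 × 971 = 971
  Σ(broken) = 2330 kJ
Bonds formed (products):
  N–H: 6 × 381 = 2286
  Σ(formed) = 2286 kJ
ΔH = Σ(broken) − Σ(formed) = 2330 − 2286 = +44 kJ
For 5× the reaction as written: 5 × (+44) = +220 kJ

ΔH = +220 kJ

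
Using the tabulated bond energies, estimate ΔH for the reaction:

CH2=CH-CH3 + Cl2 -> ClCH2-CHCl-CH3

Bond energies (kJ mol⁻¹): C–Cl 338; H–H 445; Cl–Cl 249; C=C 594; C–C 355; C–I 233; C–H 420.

Bonds broken (reactants):
  C–C: 1 × 355 = 355
  C–H: 6 × 420 = 2520
  C=C: 1 × 594 = 594
  Cl–Cl: 1 × 249 = 249
  Σ(broken) = 3718 kJ
Bonds formed (products):
  C–C: 2 × 355 = 710
  C–Cl: 2 × 338 = 676
  C–H: 6 × 420 = 2520
  Σ(formed) = 3906 kJ
ΔH = Σ(broken) − Σ(formed) = 3718 − 3906 = −188 kJ

ΔH ≈ −188 kJ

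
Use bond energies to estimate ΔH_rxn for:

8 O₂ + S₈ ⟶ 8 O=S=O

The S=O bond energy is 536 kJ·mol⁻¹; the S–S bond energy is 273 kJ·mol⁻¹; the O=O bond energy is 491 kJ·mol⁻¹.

Bonds broken (reactants):
  O=O: 8 × 491 = 3928
  S–S: 8 × 273 = 2184
  Σ(broken) = 6112 kJ
Bonds formed (products):
  S=O: 16 × 536 = 8576
  Σ(formed) = 8576 kJ
ΔH = Σ(broken) − Σ(formed) = 6112 − 8576 = −2464 kJ

ΔH ≈ −2464 kJ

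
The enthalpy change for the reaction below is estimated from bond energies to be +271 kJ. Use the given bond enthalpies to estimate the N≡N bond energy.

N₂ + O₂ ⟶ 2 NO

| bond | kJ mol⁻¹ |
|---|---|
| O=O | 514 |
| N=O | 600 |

Let D be the N≡N bond energy.
Σ(broken) = 1×D + 1×514 = 514 + D
Σ(formed) = 2×600 = 1200
ΔH = Σ(broken) − Σ(formed) = (514 + D) − (1200) = −686 + D
Setting this equal to +271 kJ gives D = 957 kJ/mol.

D(N≡N) ≈ 957 kJ/mol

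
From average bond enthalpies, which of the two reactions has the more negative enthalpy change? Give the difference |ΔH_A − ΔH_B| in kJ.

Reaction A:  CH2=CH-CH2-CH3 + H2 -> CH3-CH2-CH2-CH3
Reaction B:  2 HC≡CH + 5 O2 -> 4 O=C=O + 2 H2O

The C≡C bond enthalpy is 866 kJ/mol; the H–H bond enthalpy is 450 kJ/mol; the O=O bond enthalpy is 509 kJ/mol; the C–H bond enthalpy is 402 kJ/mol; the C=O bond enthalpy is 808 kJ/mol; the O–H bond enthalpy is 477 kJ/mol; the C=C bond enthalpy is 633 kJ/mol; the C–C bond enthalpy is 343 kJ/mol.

Reaction B, by 2423 kJ

Reaction A:
  Bonds broken (reactants):
    C–C: 2 × 343 = 686
    C–H: 8 × 402 = 3216
    C=C: 1 × 633 = 633
    H–H: 1 × 450 = 450
    Σ(broken) = 4985 kJ
  Bonds formed (products):
    C–C: 3 × 343 = 1029
    C–H: 10 × 402 = 4020
    Σ(formed) = 5049 kJ
  ΔH_A = 4985 − 5049 = −64 kJ
Reaction B:
  Bonds broken (reactants):
    C≡C: 2 × 866 = 1732
    C–H: 4 × 402 = 1608
    O=O: 5 × 509 = 2545
    Σ(broken) = 5885 kJ
  Bonds formed (products):
    C=O: 8 × 808 = 6464
    O–H: 4 × 477 = 1908
    Σ(formed) = 8372 kJ
  ΔH_B = 5885 − 8372 = −2487 kJ
ΔH_A − ΔH_B = +2423 kJ, so reaction B has the more negative ΔH; |ΔH_A − ΔH_B| = 2423 kJ.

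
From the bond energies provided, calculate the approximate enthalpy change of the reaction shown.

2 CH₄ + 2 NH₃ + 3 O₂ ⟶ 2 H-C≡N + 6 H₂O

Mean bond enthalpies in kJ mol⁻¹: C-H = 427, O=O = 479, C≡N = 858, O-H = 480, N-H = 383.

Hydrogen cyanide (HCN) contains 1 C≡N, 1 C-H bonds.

Bonds broken (reactants):
  C-H: 8 × 427 = 3416
  N-H: 6 × 383 = 2298
  O=O: 3 × 479 = 1437
  Σ(broken) = 7151 kJ
Bonds formed (products):
  C≡N: 2 × 858 = 1716
  C-H: 2 × 427 = 854
  O-H: 12 × 480 = 5760
  Σ(formed) = 8330 kJ
ΔH = Σ(broken) − Σ(formed) = 7151 − 8330 = −1179 kJ

ΔH ≈ −1179 kJ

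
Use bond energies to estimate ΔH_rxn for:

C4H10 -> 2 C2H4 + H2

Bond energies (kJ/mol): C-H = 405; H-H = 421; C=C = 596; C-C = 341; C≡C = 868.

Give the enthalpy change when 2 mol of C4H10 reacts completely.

Bonds broken (reactants):
  C-C: 3 × 341 = 1023
  C-H: 10 × 405 = 4050
  Σ(broken) = 5073 kJ
Bonds formed (products):
  C-H: 8 × 405 = 3240
  C=C: 2 × 596 = 1192
  H-H: 1 × 421 = 421
  Σ(formed) = 4853 kJ
ΔH = Σ(broken) − Σ(formed) = 5073 − 4853 = +220 kJ
For 2× the reaction as written: 2 × (+220) = +440 kJ

ΔH = +440 kJ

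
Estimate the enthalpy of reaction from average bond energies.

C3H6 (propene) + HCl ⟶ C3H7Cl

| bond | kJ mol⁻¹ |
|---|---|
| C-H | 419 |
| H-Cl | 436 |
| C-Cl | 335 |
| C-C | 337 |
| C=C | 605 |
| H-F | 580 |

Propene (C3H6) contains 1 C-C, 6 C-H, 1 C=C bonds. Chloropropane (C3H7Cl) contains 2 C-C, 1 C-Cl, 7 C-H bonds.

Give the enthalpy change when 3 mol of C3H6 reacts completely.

ΔH = −150 kJ

Bonds broken (reactants):
  C-C: 1 × 337 = 337
  C-H: 6 × 419 = 2514
  C=C: 1 × 605 = 605
  H-Cl: 1 × 436 = 436
  Σ(broken) = 3892 kJ
Bonds formed (products):
  C-C: 2 × 337 = 674
  C-Cl: 1 × 335 = 335
  C-H: 7 × 419 = 2933
  Σ(formed) = 3942 kJ
ΔH = Σ(broken) − Σ(formed) = 3892 − 3942 = −50 kJ
For 3× the reaction as written: 3 × (−50) = −150 kJ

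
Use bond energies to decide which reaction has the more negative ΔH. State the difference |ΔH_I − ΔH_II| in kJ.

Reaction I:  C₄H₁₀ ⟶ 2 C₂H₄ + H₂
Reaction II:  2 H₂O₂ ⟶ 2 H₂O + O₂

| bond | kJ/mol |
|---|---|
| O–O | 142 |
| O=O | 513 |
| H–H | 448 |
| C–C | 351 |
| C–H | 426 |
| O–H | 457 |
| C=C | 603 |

Reaction I:
  Bonds broken (reactants):
    C–C: 3 × 351 = 1053
    C–H: 10 × 426 = 4260
    Σ(broken) = 5313 kJ
  Bonds formed (products):
    C–H: 8 × 426 = 3408
    C=C: 2 × 603 = 1206
    H–H: 1 × 448 = 448
    Σ(formed) = 5062 kJ
  ΔH_I = 5313 − 5062 = +251 kJ
Reaction II:
  Bonds broken (reactants):
    O–H: 4 × 457 = 1828
    O–O: 2 × 142 = 284
    Σ(broken) = 2112 kJ
  Bonds formed (products):
    O–H: 4 × 457 = 1828
    O=O: 1 × 513 = 513
    Σ(formed) = 2341 kJ
  ΔH_II = 2112 − 2341 = −229 kJ
ΔH_I − ΔH_II = +480 kJ, so reaction II has the more negative ΔH; |ΔH_I − ΔH_II| = 480 kJ.

Reaction II, by 480 kJ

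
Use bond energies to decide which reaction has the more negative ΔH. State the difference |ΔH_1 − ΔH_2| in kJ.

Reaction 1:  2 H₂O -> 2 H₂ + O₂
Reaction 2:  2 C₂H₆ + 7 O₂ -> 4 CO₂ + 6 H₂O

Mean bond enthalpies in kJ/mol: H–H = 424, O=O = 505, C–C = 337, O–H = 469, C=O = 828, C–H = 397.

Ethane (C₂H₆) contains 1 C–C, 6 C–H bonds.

Reaction 1:
  Bonds broken (reactants):
    O–H: 4 × 469 = 1876
    Σ(broken) = 1876 kJ
  Bonds formed (products):
    H–H: 2 × 424 = 848
    O=O: 1 × 505 = 505
    Σ(formed) = 1353 kJ
  ΔH_1 = 1876 − 1353 = +523 kJ
Reaction 2:
  Bonds broken (reactants):
    C–C: 2 × 337 = 674
    C–H: 12 × 397 = 4764
    O=O: 7 × 505 = 3535
    Σ(broken) = 8973 kJ
  Bonds formed (products):
    C=O: 8 × 828 = 6624
    O–H: 12 × 469 = 5628
    Σ(formed) = 12252 kJ
  ΔH_2 = 8973 − 12252 = −3279 kJ
ΔH_1 − ΔH_2 = +3802 kJ, so reaction 2 has the more negative ΔH; |ΔH_1 − ΔH_2| = 3802 kJ.

Reaction 2, by 3802 kJ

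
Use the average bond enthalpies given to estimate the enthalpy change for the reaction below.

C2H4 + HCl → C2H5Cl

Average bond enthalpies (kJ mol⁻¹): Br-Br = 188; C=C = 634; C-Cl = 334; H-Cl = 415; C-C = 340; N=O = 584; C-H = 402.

Bonds broken (reactants):
  C-H: 4 × 402 = 1608
  C=C: 1 × 634 = 634
  H-Cl: 1 × 415 = 415
  Σ(broken) = 2657 kJ
Bonds formed (products):
  C-C: 1 × 340 = 340
  C-Cl: 1 × 334 = 334
  C-H: 5 × 402 = 2010
  Σ(formed) = 2684 kJ
ΔH = Σ(broken) − Σ(formed) = 2657 − 2684 = −27 kJ

ΔH ≈ −27 kJ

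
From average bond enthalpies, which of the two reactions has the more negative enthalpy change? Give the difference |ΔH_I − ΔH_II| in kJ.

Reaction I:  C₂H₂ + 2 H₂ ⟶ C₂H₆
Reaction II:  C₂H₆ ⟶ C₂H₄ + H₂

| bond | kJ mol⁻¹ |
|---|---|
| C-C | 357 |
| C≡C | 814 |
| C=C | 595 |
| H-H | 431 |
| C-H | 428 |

Reaction I, by 580 kJ

Reaction I:
  Bonds broken (reactants):
    C≡C: 1 × 814 = 814
    C-H: 2 × 428 = 856
    H-H: 2 × 431 = 862
    Σ(broken) = 2532 kJ
  Bonds formed (products):
    C-C: 1 × 357 = 357
    C-H: 6 × 428 = 2568
    Σ(formed) = 2925 kJ
  ΔH_I = 2532 − 2925 = −393 kJ
Reaction II:
  Bonds broken (reactants):
    C-C: 1 × 357 = 357
    C-H: 6 × 428 = 2568
    Σ(broken) = 2925 kJ
  Bonds formed (products):
    C-H: 4 × 428 = 1712
    C=C: 1 × 595 = 595
    H-H: 1 × 431 = 431
    Σ(formed) = 2738 kJ
  ΔH_II = 2925 − 2738 = +187 kJ
ΔH_I − ΔH_II = −580 kJ, so reaction I has the more negative ΔH; |ΔH_I − ΔH_II| = 580 kJ.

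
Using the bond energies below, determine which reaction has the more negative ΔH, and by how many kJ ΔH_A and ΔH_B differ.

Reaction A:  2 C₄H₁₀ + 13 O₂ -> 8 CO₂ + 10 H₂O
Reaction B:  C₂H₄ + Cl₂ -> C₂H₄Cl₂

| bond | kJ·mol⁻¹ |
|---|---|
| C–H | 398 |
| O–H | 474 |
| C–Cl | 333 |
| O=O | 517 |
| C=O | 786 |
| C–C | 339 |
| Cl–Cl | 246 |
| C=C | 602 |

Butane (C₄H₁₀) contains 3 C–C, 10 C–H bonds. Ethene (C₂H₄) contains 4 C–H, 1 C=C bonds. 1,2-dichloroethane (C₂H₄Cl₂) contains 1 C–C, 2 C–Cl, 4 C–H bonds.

Reaction A, by 5184 kJ

Reaction A:
  Bonds broken (reactants):
    C–C: 6 × 339 = 2034
    C–H: 20 × 398 = 7960
    O=O: 13 × 517 = 6721
    Σ(broken) = 16715 kJ
  Bonds formed (products):
    C=O: 16 × 786 = 12576
    O–H: 20 × 474 = 9480
    Σ(formed) = 22056 kJ
  ΔH_A = 16715 − 22056 = −5341 kJ
Reaction B:
  Bonds broken (reactants):
    C–H: 4 × 398 = 1592
    C=C: 1 × 602 = 602
    Cl–Cl: 1 × 246 = 246
    Σ(broken) = 2440 kJ
  Bonds formed (products):
    C–C: 1 × 339 = 339
    C–Cl: 2 × 333 = 666
    C–H: 4 × 398 = 1592
    Σ(formed) = 2597 kJ
  ΔH_B = 2440 − 2597 = −157 kJ
ΔH_A − ΔH_B = −5184 kJ, so reaction A has the more negative ΔH; |ΔH_A − ΔH_B| = 5184 kJ.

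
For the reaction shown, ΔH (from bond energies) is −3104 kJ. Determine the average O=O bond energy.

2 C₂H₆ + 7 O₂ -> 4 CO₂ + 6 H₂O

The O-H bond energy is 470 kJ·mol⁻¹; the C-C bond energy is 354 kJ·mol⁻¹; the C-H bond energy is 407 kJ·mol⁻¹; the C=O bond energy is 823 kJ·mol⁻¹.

D(O=O) ≈ 504 kJ/mol

Let D be the O=O bond energy.
Σ(broken) = 2×354 + 12×407 + 7×D = 5592 + 7D
Σ(formed) = 8×823 + 12×470 = 12224
ΔH = Σ(broken) − Σ(formed) = (5592 + 7D) − (12224) = −6632 + 7D
Setting this equal to −3104 kJ gives 7D = 3528, so D = 504 kJ/mol.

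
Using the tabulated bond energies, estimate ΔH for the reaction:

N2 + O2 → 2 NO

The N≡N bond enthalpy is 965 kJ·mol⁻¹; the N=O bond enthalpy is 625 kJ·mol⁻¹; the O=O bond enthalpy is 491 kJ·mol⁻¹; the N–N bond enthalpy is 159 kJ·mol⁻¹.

Bonds broken (reactants):
  N≡N: 1 × 965 = 965
  O=O: 1 × 491 = 491
  Σ(broken) = 1456 kJ
Bonds formed (products):
  N=O: 2 × 625 = 1250
  Σ(formed) = 1250 kJ
ΔH = Σ(broken) − Σ(formed) = 1456 − 1250 = +206 kJ

ΔH ≈ +206 kJ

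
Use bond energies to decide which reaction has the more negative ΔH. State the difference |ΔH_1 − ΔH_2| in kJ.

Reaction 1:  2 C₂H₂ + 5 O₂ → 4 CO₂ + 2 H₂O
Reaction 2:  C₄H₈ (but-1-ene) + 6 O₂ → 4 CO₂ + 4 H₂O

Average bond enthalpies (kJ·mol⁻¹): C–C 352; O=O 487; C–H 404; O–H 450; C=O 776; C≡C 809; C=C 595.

Reaction 2, by 16 kJ

Reaction 1:
  Bonds broken (reactants):
    C≡C: 2 × 809 = 1618
    C–H: 4 × 404 = 1616
    O=O: 5 × 487 = 2435
    Σ(broken) = 5669 kJ
  Bonds formed (products):
    C=O: 8 × 776 = 6208
    O–H: 4 × 450 = 1800
    Σ(formed) = 8008 kJ
  ΔH_1 = 5669 − 8008 = −2339 kJ
Reaction 2:
  Bonds broken (reactants):
    C–C: 2 × 352 = 704
    C–H: 8 × 404 = 3232
    C=C: 1 × 595 = 595
    O=O: 6 × 487 = 2922
    Σ(broken) = 7453 kJ
  Bonds formed (products):
    C=O: 8 × 776 = 6208
    O–H: 8 × 450 = 3600
    Σ(formed) = 9808 kJ
  ΔH_2 = 7453 − 9808 = −2355 kJ
ΔH_1 − ΔH_2 = +16 kJ, so reaction 2 has the more negative ΔH; |ΔH_1 − ΔH_2| = 16 kJ.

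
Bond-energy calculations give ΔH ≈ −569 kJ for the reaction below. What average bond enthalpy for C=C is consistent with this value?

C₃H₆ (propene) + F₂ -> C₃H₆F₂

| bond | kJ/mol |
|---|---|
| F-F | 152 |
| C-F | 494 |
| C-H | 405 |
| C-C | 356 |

D(C=C) ≈ 623 kJ/mol

Let D be the C=C bond energy.
Σ(broken) = 1×356 + 6×405 + 1×D + 1×152 = 2938 + D
Σ(formed) = 2×356 + 2×494 + 6×405 = 4130
ΔH = Σ(broken) − Σ(formed) = (2938 + D) − (4130) = −1192 + D
Setting this equal to −569 kJ gives D = 623 kJ/mol.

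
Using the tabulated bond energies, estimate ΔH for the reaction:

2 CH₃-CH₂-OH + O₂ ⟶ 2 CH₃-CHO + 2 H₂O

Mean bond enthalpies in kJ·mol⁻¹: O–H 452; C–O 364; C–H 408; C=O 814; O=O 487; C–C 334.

Bonds broken (reactants):
  C–C: 2 × 334 = 668
  C–H: 10 × 408 = 4080
  C–O: 2 × 364 = 728
  O–H: 2 × 452 = 904
  O=O: 1 × 487 = 487
  Σ(broken) = 6867 kJ
Bonds formed (products):
  C–C: 2 × 334 = 668
  C–H: 8 × 408 = 3264
  C=O: 2 × 814 = 1628
  O–H: 4 × 452 = 1808
  Σ(formed) = 7368 kJ
ΔH = Σ(broken) − Σ(formed) = 6867 − 7368 = −501 kJ

ΔH ≈ −501 kJ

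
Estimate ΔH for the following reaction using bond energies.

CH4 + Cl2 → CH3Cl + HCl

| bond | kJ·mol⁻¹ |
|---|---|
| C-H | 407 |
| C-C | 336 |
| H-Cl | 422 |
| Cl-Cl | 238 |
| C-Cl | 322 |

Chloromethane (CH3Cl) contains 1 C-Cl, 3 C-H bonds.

ΔH ≈ −99 kJ

Bonds broken (reactants):
  C-H: 4 × 407 = 1628
  Cl-Cl: 1 × 238 = 238
  Σ(broken) = 1866 kJ
Bonds formed (products):
  C-Cl: 1 × 322 = 322
  C-H: 3 × 407 = 1221
  H-Cl: 1 × 422 = 422
  Σ(formed) = 1965 kJ
ΔH = Σ(broken) − Σ(formed) = 1866 − 1965 = −99 kJ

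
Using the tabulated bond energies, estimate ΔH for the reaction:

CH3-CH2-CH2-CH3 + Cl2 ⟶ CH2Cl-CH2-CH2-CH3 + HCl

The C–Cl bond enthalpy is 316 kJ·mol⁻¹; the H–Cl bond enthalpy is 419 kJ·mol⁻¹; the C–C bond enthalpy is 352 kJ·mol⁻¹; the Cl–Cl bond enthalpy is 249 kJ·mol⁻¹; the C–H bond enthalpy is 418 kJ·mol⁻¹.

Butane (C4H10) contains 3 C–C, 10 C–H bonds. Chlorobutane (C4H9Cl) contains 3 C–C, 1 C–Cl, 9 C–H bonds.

Bonds broken (reactants):
  C–C: 3 × 352 = 1056
  C–H: 10 × 418 = 4180
  Cl–Cl: 1 × 249 = 249
  Σ(broken) = 5485 kJ
Bonds formed (products):
  C–C: 3 × 352 = 1056
  C–Cl: 1 × 316 = 316
  C–H: 9 × 418 = 3762
  H–Cl: 1 × 419 = 419
  Σ(formed) = 5553 kJ
ΔH = Σ(broken) − Σ(formed) = 5485 − 5553 = −68 kJ

ΔH ≈ −68 kJ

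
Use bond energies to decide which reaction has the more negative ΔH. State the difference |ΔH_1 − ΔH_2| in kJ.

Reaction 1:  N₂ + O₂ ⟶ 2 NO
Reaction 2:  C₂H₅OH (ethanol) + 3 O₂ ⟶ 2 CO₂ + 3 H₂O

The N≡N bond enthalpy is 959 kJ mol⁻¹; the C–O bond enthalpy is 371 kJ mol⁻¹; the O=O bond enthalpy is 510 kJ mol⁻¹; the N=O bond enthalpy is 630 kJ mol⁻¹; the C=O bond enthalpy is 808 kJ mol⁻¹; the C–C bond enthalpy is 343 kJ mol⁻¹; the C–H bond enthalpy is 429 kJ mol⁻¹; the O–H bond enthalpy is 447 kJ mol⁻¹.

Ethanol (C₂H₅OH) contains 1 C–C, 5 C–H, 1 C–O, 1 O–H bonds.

Reaction 1:
  Bonds broken (reactants):
    N≡N: 1 × 959 = 959
    O=O: 1 × 510 = 510
    Σ(broken) = 1469 kJ
  Bonds formed (products):
    N=O: 2 × 630 = 1260
    Σ(formed) = 1260 kJ
  ΔH_1 = 1469 − 1260 = +209 kJ
Reaction 2:
  Bonds broken (reactants):
    C–C: 1 × 343 = 343
    C–H: 5 × 429 = 2145
    C–O: 1 × 371 = 371
    O–H: 1 × 447 = 447
    O=O: 3 × 510 = 1530
    Σ(broken) = 4836 kJ
  Bonds formed (products):
    C=O: 4 × 808 = 3232
    O–H: 6 × 447 = 2682
    Σ(formed) = 5914 kJ
  ΔH_2 = 4836 − 5914 = −1078 kJ
ΔH_1 − ΔH_2 = +1287 kJ, so reaction 2 has the more negative ΔH; |ΔH_1 − ΔH_2| = 1287 kJ.

Reaction 2, by 1287 kJ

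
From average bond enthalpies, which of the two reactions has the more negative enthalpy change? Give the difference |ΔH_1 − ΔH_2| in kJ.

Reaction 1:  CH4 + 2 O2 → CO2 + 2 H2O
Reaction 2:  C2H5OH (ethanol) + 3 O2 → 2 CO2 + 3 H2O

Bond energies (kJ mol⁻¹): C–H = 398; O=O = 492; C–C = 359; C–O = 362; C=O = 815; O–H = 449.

Reaction 1:
  Bonds broken (reactants):
    C–H: 4 × 398 = 1592
    O=O: 2 × 492 = 984
    Σ(broken) = 2576 kJ
  Bonds formed (products):
    C=O: 2 × 815 = 1630
    O–H: 4 × 449 = 1796
    Σ(formed) = 3426 kJ
  ΔH_1 = 2576 − 3426 = −850 kJ
Reaction 2:
  Bonds broken (reactants):
    C–C: 1 × 359 = 359
    C–H: 5 × 398 = 1990
    C–O: 1 × 362 = 362
    O–H: 1 × 449 = 449
    O=O: 3 × 492 = 1476
    Σ(broken) = 4636 kJ
  Bonds formed (products):
    C=O: 4 × 815 = 3260
    O–H: 6 × 449 = 2694
    Σ(formed) = 5954 kJ
  ΔH_2 = 4636 − 5954 = −1318 kJ
ΔH_1 − ΔH_2 = +468 kJ, so reaction 2 has the more negative ΔH; |ΔH_1 − ΔH_2| = 468 kJ.

Reaction 2, by 468 kJ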